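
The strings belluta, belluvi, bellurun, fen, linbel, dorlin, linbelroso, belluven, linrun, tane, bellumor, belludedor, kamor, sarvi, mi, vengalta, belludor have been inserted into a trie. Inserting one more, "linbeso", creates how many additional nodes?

"linbe" is already a path in the trie; the remaining "so" must be added.
New nodes needed: |"linbeso"| − 5 = 7 − 5 = 2.

2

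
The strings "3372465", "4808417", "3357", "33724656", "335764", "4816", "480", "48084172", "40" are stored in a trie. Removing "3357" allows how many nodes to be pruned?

0

After clearing the end-marker at "3357", prune upward until reaching a node still needed by another word.
Every node on "3357" is still needed (e.g. by "335764"), so nothing is freed.
Nodes removed: 0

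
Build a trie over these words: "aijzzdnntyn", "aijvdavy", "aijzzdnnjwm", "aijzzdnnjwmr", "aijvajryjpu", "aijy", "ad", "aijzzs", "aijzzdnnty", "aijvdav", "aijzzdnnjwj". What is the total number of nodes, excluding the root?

Trace insertions, counting only characters that open a new branch:
  "aijzzdnntyn" → 11 new (a, i, j, z, z, d, n, n, t, y, n)
  "aijvdavy" → prefix "aij" already present; 5 new (v, d, a, v, y)
  "aijzzdnnjwm" → prefix "aijzzdnn" already present; 3 new (j, w, m)
  "aijzzdnnjwmr" → prefix "aijzzdnnjwm" already present; 1 new (r)
  "aijvajryjpu" → prefix "aijv" already present; 7 new (a, j, r, y, j, p, u)
  "aijy" → prefix "aij" already present; 1 new (y)
  "ad" → prefix "a" already present; 1 new (d)
  "aijzzs" → prefix "aijzz" already present; 1 new (s)
  "aijzzdnnty" → prefix "aijzzdnnty" already present; 0 new (none)
  "aijvdav" → prefix "aijvdav" already present; 0 new (none)
  "aijzzdnnjwj" → prefix "aijzzdnnjw" already present; 1 new (j)
Total nodes = 11 + 5 + 3 + 1 + 7 + 1 + 1 + 1 + 0 + 0 + 1 = 31

31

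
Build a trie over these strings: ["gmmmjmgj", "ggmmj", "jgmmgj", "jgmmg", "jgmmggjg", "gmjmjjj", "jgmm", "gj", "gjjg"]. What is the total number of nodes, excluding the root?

29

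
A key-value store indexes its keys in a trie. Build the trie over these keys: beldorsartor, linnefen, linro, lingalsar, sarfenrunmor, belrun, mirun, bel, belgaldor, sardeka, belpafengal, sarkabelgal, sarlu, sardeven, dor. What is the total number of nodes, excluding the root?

82

Insert word by word; a character creates a node only if that edge doesn't already exist:
  "beldorsartor" → 12 new (b, e, l, d, o, r, s, a, r, t, o, r)
  "linnefen" → 8 new (l, i, n, n, e, f, e, n)
  "linro" → prefix "lin" already present; 2 new (r, o)
  "lingalsar" → prefix "lin" already present; 6 new (g, a, l, s, a, r)
  "sarfenrunmor" → 12 new (s, a, r, f, e, n, r, u, n, m, o, r)
  "belrun" → prefix "bel" already present; 3 new (r, u, n)
  "mirun" → 5 new (m, i, r, u, n)
  "bel" → prefix "bel" already present; 0 new (none)
  "belgaldor" → prefix "bel" already present; 6 new (g, a, l, d, o, r)
  "sardeka" → prefix "sar" already present; 4 new (d, e, k, a)
  "belpafengal" → prefix "bel" already present; 8 new (p, a, f, e, n, g, a, l)
  "sarkabelgal" → prefix "sar" already present; 8 new (k, a, b, e, l, g, a, l)
  "sarlu" → prefix "sar" already present; 2 new (l, u)
  "sardeven" → prefix "sarde" already present; 3 new (v, e, n)
  "dor" → 3 new (d, o, r)
Total nodes = 12 + 8 + 2 + 6 + 12 + 3 + 5 + 0 + 6 + 4 + 8 + 8 + 2 + 3 + 3 = 82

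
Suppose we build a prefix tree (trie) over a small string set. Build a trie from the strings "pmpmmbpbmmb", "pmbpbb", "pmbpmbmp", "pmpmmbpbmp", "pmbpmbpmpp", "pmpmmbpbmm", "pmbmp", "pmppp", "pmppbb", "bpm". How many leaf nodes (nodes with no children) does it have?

Leaves are exactly the stored words that no other stored word extends.
Those words: "bpm", "pmbmp", "pmbpbb", "pmbpmbmp", "pmbpmbpmpp", "pmpmmbpbmmb", "pmpmmbpbmp", "pmppbb", "pmppp"
Leaf count: 9

9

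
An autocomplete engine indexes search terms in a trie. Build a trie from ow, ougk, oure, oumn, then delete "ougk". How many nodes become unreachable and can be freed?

2

A node on "ougk"'s path can go only if nothing else ends at it or branches off below it.
The suffix "gk" (2 nodes) is used only by "ougk"; the node for "ou" still has the child "r", so pruning stops there.
Nodes removed: 2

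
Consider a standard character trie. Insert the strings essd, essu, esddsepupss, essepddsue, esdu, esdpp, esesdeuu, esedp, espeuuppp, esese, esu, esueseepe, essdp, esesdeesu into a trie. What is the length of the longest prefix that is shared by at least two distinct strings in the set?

Look for the deepest trie node that still has at least two words in its subtree.
"esesdeesu" and "esesdeuu" agree on "esesde" (6 characters) before diverging; nothing deeper is shared.
Longest shared-prefix length: 6

6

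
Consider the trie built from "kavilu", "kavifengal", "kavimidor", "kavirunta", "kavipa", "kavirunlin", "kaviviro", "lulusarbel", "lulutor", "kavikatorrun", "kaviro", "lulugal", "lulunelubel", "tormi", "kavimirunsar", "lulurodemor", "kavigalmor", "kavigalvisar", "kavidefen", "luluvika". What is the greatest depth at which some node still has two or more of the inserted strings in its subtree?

The deepest shared node is where two words last agree before diverging.
"kavigalmor" and "kavigalvisar" agree on "kavigal" (7 characters) before diverging; nothing deeper is shared.
Longest shared-prefix length: 7

7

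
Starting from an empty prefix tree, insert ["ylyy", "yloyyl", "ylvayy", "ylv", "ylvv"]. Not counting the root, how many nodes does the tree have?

Trie structure (* marks end of a word):
(root)
└─ y
   └─ l
      ├─ o
      │  └─ y
      │     └─ y
      │        └─ l *
      ├─ v *
      │  ├─ a
      │  │  └─ y
      │  │     └─ y *
      │  └─ v *
      └─ y
         └─ y *
Counting every labelled node above: 13.

13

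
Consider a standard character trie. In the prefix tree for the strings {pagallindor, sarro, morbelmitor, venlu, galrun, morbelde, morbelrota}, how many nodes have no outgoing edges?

7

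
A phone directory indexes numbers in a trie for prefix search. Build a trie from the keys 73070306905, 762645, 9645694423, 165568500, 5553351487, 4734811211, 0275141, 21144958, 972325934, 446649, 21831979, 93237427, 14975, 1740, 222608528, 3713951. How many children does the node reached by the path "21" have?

2

Follow the path "21" to its node, then look at its outgoing edges.
Characters that immediately follow "21" among the stored strings: {1, 8}.
That node has 2 child edges.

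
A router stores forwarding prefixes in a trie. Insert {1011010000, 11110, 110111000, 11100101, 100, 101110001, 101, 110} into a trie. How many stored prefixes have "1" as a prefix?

8

Filter for entries beginning with "1":
Matches: "100", "101", "1011010000", "101110001", "110", "110111000", "11100101", "11110"
Count: 8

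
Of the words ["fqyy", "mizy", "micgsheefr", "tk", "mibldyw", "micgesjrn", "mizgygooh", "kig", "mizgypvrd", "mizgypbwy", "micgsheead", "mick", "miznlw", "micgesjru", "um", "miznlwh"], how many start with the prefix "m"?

12

Filter for entries beginning with "m":
Words under "m": mibldyw, micgesjrn, micgesjru, micgsheead, micgsheefr, mick, mizgygooh, mizgypbwy, mizgypvrd, miznlw, miznlwh, mizy
Count: 12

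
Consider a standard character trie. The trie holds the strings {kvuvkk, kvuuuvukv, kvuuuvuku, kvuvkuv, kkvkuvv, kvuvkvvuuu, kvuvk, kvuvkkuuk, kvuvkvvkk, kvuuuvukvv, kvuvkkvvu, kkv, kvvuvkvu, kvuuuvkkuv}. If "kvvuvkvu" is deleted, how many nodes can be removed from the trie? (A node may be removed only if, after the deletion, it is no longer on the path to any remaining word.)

After clearing the end-marker at "kvvuvkvu", prune upward until reaching a node still needed by another word.
The suffix "vuvkvu" (6 nodes) is used only by "kvvuvkvu"; the node for "kv" still has the child "u", so pruning stops there.
Nodes removed: 6

6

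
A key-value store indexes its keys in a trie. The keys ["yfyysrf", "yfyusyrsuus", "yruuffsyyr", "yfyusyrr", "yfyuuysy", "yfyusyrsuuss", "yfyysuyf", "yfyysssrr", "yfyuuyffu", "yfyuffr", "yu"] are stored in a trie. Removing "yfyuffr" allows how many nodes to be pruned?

Walk "yfyuffr" from the leaf back toward the root, removing each node that no remaining word uses.
The suffix "ffr" (3 nodes) is used only by "yfyuffr"; the node for "yfyu" still has the child "s", so pruning stops there.
Nodes removed: 3

3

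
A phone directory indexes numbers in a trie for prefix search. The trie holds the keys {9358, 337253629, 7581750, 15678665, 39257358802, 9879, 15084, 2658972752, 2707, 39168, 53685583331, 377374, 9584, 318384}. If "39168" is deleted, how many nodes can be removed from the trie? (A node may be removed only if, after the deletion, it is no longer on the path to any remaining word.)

3

After clearing the end-marker at "39168", prune upward until reaching a node still needed by another word.
The suffix "168" (3 nodes) is used only by "39168"; the node for "39" still has the child "2", so pruning stops there.
Nodes removed: 3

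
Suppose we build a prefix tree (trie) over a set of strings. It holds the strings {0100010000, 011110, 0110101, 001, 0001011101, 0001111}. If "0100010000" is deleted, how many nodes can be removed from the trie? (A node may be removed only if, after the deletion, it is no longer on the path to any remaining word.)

Walk "0100010000" from the leaf back toward the root, removing each node that no remaining word uses.
The suffix "00010000" (8 nodes) is used only by "0100010000"; the node for "01" still has the child "1", so pruning stops there.
Nodes removed: 8

8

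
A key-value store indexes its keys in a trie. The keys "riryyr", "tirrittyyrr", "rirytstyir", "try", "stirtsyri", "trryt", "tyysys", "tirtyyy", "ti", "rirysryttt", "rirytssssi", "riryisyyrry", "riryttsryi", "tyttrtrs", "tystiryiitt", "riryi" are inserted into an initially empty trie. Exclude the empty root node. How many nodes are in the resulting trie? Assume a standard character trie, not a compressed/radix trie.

Count nodes per top-level branch (shared prefixes stored once):
  'r'-branch (riryi, riryisyyrry, rirysryttt, rirytssssi, rirytstyir, riryttsryi, riryyr): 34 nodes
  's'-branch (stirtsyri): 9 nodes
  't'-branch (ti, tirrittyyrr, tirtyyy, trryt, try, tystiryiitt, tyttrtrs, tyysys): 40 nodes
Sum: 83

83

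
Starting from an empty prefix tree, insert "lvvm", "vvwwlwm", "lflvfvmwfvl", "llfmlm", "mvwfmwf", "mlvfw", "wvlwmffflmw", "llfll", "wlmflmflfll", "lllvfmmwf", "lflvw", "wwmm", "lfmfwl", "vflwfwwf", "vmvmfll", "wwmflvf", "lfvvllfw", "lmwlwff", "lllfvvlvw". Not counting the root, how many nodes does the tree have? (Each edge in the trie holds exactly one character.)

Insert word by word; a character creates a node only if that edge doesn't already exist:
  "lvvm" → 4 new (l, v, v, m)
  "vvwwlwm" → 7 new (v, v, w, w, l, w, m)
  "lflvfvmwfvl" → prefix "l" already present; 10 new (f, l, v, f, v, m, w, f, v, l)
  "llfmlm" → prefix "l" already present; 5 new (l, f, m, l, m)
  "mvwfmwf" → 7 new (m, v, w, f, m, w, f)
  "mlvfw" → prefix "m" already present; 4 new (l, v, f, w)
  "wvlwmffflmw" → 11 new (w, v, l, w, m, f, f, f, l, m, w)
  "llfll" → prefix "llf" already present; 2 new (l, l)
  "wlmflmflfll" → prefix "w" already present; 10 new (l, m, f, l, m, f, l, f, l, l)
  "lllvfmmwf" → prefix "ll" already present; 7 new (l, v, f, m, m, w, f)
  "lflvw" → prefix "lflv" already present; 1 new (w)
  "wwmm" → prefix "w" already present; 3 new (w, m, m)
  "lfmfwl" → prefix "lf" already present; 4 new (m, f, w, l)
  "vflwfwwf" → prefix "v" already present; 7 new (f, l, w, f, w, w, f)
  "vmvmfll" → prefix "v" already present; 6 new (m, v, m, f, l, l)
  "wwmflvf" → prefix "wwm" already present; 4 new (f, l, v, f)
  "lfvvllfw" → prefix "lf" already present; 6 new (v, v, l, l, f, w)
  "lmwlwff" → prefix "l" already present; 6 new (m, w, l, w, f, f)
  "lllfvvlvw" → prefix "lll" already present; 6 new (f, v, v, l, v, w)
Total nodes = 4 + 7 + 10 + 5 + 7 + 4 + 11 + 2 + 10 + 7 + 1 + 3 + 4 + 7 + 6 + 4 + 6 + 6 + 6 = 110

110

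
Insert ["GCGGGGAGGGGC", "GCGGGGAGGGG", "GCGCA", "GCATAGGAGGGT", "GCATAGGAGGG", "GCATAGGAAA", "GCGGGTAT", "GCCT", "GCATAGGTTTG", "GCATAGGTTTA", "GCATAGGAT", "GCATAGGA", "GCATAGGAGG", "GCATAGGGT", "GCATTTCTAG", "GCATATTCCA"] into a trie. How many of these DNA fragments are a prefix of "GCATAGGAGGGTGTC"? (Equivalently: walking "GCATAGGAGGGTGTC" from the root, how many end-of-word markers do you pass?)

4

Walk "GCATAGGAGGGTGTC" from the root; an end-of-word marker is hit whenever a stored word is a prefix of "GCATAGGAGGGTGTC".
Prefixes of the query that are stored words: "GCATAGGA", "GCATAGGAGG", "GCATAGGAGGG", "GCATAGGAGGGT"
Count: 4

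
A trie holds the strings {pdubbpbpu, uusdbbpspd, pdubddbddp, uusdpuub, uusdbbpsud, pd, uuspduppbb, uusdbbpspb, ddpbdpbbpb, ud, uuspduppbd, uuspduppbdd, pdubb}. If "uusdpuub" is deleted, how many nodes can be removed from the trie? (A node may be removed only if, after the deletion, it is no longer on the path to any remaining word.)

After clearing the end-marker at "uusdpuub", prune upward until reaching a node still needed by another word.
The suffix "puub" (4 nodes) is used only by "uusdpuub"; the node for "uusd" still has the child "b", so pruning stops there.
Nodes removed: 4

4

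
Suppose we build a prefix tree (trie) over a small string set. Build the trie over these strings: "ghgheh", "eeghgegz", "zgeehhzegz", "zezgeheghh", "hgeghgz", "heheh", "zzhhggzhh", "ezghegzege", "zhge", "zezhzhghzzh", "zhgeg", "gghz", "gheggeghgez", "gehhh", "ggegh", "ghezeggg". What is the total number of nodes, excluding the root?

97

Insert word by word; a character creates a node only if that edge doesn't already exist:
  "ghgheh" → 6 new (g, h, g, h, e, h)
  "eeghgegz" → 8 new (e, e, g, h, g, e, g, z)
  "zgeehhzegz" → 10 new (z, g, e, e, h, h, z, e, g, z)
  "zezgeheghh" → prefix "z" already present; 9 new (e, z, g, e, h, e, g, h, h)
  "hgeghgz" → 7 new (h, g, e, g, h, g, z)
  "heheh" → prefix "h" already present; 4 new (e, h, e, h)
  "zzhhggzhh" → prefix "z" already present; 8 new (z, h, h, g, g, z, h, h)
  "ezghegzege" → prefix "e" already present; 9 new (z, g, h, e, g, z, e, g, e)
  "zhge" → prefix "z" already present; 3 new (h, g, e)
  "zezhzhghzzh" → prefix "zez" already present; 8 new (h, z, h, g, h, z, z, h)
  "zhgeg" → prefix "zhge" already present; 1 new (g)
  "gghz" → prefix "g" already present; 3 new (g, h, z)
  "gheggeghgez" → prefix "gh" already present; 9 new (e, g, g, e, g, h, g, e, z)
  "gehhh" → prefix "g" already present; 4 new (e, h, h, h)
  "ggegh" → prefix "gg" already present; 3 new (e, g, h)
  "ghezeggg" → prefix "ghe" already present; 5 new (z, e, g, g, g)
Total nodes = 6 + 8 + 10 + 9 + 7 + 4 + 8 + 9 + 3 + 8 + 1 + 3 + 9 + 4 + 3 + 5 = 97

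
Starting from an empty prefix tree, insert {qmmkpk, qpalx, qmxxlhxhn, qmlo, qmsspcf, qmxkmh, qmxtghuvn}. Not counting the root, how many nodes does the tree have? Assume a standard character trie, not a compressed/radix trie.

Count nodes per top-level branch (shared prefixes stored once):
  'q'-branch (qmlo, qmmkpk, qmsspcf, qmxkmh, qmxtghuvn, qmxxlhxhn, qpalx): 33 nodes
Sum: 33

33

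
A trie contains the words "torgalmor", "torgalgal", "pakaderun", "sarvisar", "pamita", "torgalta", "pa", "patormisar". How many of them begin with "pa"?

Traverse to the node for "pa", then collect every word in that subtree.
Matches: "pa", "pakaderun", "pamita", "patormisar"
Count: 4

4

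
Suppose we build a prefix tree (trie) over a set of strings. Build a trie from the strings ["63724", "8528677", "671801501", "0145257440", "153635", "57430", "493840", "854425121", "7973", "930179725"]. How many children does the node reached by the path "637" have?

1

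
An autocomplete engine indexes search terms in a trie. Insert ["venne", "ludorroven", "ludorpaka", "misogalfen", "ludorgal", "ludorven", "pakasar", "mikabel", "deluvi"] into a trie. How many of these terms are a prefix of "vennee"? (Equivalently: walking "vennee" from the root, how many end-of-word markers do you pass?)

1

Traverse "vennee" character by character; count nodes along the way that are marked as word ends.
Prefixes of the query that are stored words: "venne"
Count: 1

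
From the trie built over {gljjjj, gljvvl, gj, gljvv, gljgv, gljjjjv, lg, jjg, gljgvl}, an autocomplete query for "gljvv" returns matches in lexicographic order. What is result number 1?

gljvv

Words with prefix "gljvv", in lexicographic order: "gljvv", "gljvvl"
Position 1: gljvv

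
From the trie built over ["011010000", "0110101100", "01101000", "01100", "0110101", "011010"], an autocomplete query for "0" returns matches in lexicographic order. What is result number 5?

DFS of the "0" subtree visits, in order: "01100", "011010", "01101000", "011010000", "0110101", "0110101100"
Position 5: 0110101

0110101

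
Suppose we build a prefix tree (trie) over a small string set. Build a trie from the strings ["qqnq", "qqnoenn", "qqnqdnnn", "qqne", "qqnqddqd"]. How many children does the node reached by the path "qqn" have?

3

Walk "qqn" from the root, arriving at one node.
Characters that immediately follow "qqn" among the stored strings: {e, o, q}.
That node has 3 child edges.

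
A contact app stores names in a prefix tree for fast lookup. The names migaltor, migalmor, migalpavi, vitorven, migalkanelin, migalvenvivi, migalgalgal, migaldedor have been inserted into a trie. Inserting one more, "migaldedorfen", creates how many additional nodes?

The longest prefix of "migaldedorfen" already in the trie is "migaldedor" (length 10).
New nodes needed: |"migaldedorfen"| − 10 = 13 − 10 = 3.

3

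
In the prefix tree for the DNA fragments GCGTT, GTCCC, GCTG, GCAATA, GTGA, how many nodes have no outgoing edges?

Leaves are exactly the stored words that no other stored word extends.
Those words: "GCAATA", "GCGTT", "GCTG", "GTCCC", "GTGA"
Leaf count: 5

5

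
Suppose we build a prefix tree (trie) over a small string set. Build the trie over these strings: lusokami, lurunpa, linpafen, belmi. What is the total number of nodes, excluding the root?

25

Trace insertions, counting only characters that open a new branch:
  "lusokami" → 8 new (l, u, s, o, k, a, m, i)
  "lurunpa" → prefix "lu" already present; 5 new (r, u, n, p, a)
  "linpafen" → prefix "l" already present; 7 new (i, n, p, a, f, e, n)
  "belmi" → 5 new (b, e, l, m, i)
Total nodes = 8 + 5 + 7 + 5 = 25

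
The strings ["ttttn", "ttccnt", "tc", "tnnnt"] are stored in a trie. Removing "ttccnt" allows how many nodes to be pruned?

4

After clearing the end-marker at "ttccnt", prune upward until reaching a node still needed by another word.
The suffix "ccnt" (4 nodes) is used only by "ttccnt"; the node for "tt" still has the child "t", so pruning stops there.
Nodes removed: 4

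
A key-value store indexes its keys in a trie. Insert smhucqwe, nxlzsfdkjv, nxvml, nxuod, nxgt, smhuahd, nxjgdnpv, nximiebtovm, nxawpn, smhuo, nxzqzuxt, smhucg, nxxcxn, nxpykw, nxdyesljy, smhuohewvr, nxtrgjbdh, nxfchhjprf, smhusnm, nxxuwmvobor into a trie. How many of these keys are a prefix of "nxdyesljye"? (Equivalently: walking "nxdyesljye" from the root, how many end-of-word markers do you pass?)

1

Traverse "nxdyesljye" character by character; count nodes along the way that are marked as word ends.
Prefixes of the query that are stored words: "nxdyesljy"
Count: 1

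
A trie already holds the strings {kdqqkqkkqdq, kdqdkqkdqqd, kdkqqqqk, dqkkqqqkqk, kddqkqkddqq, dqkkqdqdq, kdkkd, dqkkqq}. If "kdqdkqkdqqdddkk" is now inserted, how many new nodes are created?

4

"kdqdkqkdqqd" is already a path in the trie; the remaining "ddkk" must be added.
So 15 − 11 = 4 new nodes.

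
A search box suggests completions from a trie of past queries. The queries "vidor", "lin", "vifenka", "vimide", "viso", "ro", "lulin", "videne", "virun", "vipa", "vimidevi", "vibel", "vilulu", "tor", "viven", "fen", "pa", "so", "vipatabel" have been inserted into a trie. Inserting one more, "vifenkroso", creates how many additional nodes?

4

Walking "vifenkroso" from the root, the first 6 characters ("vifenk") follow existing edges; "r" is the first miss.
Each of the 4 remaining characters creates one node.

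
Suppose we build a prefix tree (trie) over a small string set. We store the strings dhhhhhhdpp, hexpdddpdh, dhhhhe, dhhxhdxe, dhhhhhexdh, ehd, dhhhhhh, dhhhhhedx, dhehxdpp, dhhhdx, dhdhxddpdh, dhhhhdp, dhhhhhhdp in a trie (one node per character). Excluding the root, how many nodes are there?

53

Trace insertions, counting only characters that open a new branch:
  "dhhhhhhdpp" → 10 new (d, h, h, h, h, h, h, d, p, p)
  "hexpdddpdh" → 10 new (h, e, x, p, d, d, d, p, d, h)
  "dhhhhe" → prefix "dhhhh" already present; 1 new (e)
  "dhhxhdxe" → prefix "dhh" already present; 5 new (x, h, d, x, e)
  "dhhhhhexdh" → prefix "dhhhhh" already present; 4 new (e, x, d, h)
  "ehd" → 3 new (e, h, d)
  "dhhhhhh" → prefix "dhhhhhh" already present; 0 new (none)
  "dhhhhhedx" → prefix "dhhhhhe" already present; 2 new (d, x)
  "dhehxdpp" → prefix "dh" already present; 6 new (e, h, x, d, p, p)
  "dhhhdx" → prefix "dhhh" already present; 2 new (d, x)
  "dhdhxddpdh" → prefix "dh" already present; 8 new (d, h, x, d, d, p, d, h)
  "dhhhhdp" → prefix "dhhhh" already present; 2 new (d, p)
  "dhhhhhhdp" → prefix "dhhhhhhdp" already present; 0 new (none)
Total nodes = 10 + 10 + 1 + 5 + 4 + 3 + 0 + 2 + 6 + 2 + 8 + 2 + 0 = 53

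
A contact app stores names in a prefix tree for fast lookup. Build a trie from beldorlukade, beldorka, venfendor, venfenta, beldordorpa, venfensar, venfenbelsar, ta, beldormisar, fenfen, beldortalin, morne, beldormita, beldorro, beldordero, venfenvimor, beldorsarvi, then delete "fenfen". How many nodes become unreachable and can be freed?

A node on "fenfen"'s path can go only if nothing else ends at it or branches off below it.
No other word shares any prefix with "fenfen", so all 6 of its nodes go.
Nodes removed: 6

6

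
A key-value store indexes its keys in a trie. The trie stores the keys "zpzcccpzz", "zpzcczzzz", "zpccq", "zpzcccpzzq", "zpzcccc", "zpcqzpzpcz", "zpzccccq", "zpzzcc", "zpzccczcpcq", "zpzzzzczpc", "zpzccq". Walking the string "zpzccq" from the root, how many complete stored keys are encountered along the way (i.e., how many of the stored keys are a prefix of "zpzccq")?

Walk "zpzccq" from the root; an end-of-word marker is hit whenever a stored word is a prefix of "zpzccq".
Prefixes of the query that are stored words: "zpzccq"
Count: 1

1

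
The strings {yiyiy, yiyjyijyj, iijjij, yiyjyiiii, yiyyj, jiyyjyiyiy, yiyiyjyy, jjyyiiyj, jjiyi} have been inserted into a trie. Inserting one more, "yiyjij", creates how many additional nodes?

The longest prefix of "yiyjij" already in the trie is "yiyj" (length 4).
New nodes needed: |"yiyjij"| − 4 = 6 − 4 = 2.

2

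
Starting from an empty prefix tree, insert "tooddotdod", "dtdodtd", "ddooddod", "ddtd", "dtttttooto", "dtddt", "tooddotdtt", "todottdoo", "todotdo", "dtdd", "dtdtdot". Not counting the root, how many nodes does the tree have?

51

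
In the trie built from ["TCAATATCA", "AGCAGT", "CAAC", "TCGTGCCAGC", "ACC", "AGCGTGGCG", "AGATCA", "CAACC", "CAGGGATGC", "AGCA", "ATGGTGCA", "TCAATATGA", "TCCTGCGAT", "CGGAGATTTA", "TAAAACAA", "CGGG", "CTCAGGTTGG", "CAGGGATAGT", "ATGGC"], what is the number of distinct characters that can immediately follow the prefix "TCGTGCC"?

Walk "TCGTGCC" from the root, arriving at one node.
Distinct next characters after "TCGTGCC": A.
That node has 1 child edge.

1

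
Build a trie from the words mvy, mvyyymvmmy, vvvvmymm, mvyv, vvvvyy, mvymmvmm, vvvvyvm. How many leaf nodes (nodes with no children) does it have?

6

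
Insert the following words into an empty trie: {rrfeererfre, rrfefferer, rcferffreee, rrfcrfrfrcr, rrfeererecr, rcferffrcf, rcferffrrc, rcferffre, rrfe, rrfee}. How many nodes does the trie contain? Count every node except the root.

42

For each word, the new-node count is its length minus the longest prefix already in the trie:
  "rrfeererfre" → 11 new (r, r, f, e, e, r, e, r, f, r, e)
  "rrfefferer" → prefix "rrfe" already present; 6 new (f, f, e, r, e, r)
  "rcferffreee" → prefix "r" already present; 10 new (c, f, e, r, f, f, r, e, e, e)
  "rrfcrfrfrcr" → prefix "rrf" already present; 8 new (c, r, f, r, f, r, c, r)
  "rrfeererecr" → prefix "rrfeerer" already present; 3 new (e, c, r)
  "rcferffrcf" → prefix "rcferffr" already present; 2 new (c, f)
  "rcferffrrc" → prefix "rcferffr" already present; 2 new (r, c)
  "rcferffre" → prefix "rcferffre" already present; 0 new (none)
  "rrfe" → prefix "rrfe" already present; 0 new (none)
  "rrfee" → prefix "rrfee" already present; 0 new (none)
Total nodes = 11 + 6 + 10 + 8 + 3 + 2 + 2 + 0 + 0 + 0 = 42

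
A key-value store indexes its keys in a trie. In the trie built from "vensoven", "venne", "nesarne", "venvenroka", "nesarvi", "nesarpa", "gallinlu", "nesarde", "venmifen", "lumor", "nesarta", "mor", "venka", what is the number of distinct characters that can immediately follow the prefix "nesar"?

The children of the "nesar" node are the distinct next characters among strings starting with "nesar".
Characters that immediately follow "nesar" among the stored strings: {d, n, p, t, v}.
That node has 5 child edges.

5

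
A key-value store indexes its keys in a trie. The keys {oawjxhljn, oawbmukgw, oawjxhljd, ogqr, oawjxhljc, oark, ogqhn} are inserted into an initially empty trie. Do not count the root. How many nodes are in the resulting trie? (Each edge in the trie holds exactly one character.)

24

Count nodes per top-level branch (shared prefixes stored once):
  'o'-branch (oark, oawbmukgw, oawjxhljc, oawjxhljd, oawjxhljn, ogqhn, ogqr): 24 nodes
Sum: 24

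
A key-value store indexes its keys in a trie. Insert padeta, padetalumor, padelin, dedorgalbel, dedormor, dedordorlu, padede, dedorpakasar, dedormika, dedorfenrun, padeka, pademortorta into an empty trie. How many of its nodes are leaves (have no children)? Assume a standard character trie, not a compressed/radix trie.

11

Leaves are exactly the stored words that no other stored word extends.
Those words: "dedordorlu", "dedorfenrun", "dedorgalbel", "dedormika", "dedormor", "dedorpakasar", "padede", "padeka", "padelin", "pademortorta", "padetalumor"
Leaf count: 11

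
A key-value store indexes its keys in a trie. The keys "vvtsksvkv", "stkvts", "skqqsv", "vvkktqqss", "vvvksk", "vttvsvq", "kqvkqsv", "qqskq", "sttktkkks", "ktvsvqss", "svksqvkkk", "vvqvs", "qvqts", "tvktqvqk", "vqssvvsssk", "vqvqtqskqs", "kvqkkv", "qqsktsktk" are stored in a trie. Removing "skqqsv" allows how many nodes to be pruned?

5

Walk "skqqsv" from the leaf back toward the root, removing each node that no remaining word uses.
The suffix "kqqsv" (5 nodes) is used only by "skqqsv"; the node for "s" still has the child "t", so pruning stops there.
Nodes removed: 5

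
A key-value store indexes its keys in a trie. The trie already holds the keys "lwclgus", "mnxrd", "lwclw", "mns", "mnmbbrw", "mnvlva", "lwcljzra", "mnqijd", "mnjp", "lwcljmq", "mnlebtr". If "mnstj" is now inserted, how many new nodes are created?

2

"mns" is already a path in the trie; the remaining "tj" must be added.
New nodes needed: |"mnstj"| − 3 = 5 − 3 = 2.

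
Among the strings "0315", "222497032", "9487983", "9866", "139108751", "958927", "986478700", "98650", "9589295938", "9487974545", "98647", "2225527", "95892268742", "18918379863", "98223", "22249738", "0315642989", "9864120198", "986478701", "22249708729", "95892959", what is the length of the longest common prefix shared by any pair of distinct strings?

The deepest shared node is where two words last agree before diverging.
e.g. "95892959" and "9589295938" share the prefix "95892959" of length 8; no pair shares a longer one.
Longest shared-prefix length: 8

8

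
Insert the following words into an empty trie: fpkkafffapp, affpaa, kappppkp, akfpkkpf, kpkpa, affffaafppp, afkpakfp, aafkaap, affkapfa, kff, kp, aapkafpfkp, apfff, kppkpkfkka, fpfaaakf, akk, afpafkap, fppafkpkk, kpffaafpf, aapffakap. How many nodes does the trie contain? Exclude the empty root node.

Count nodes per top-level branch (shared prefixes stored once):
  'a'-branch (aafkaap, aapffakap, aapkafpfkp, affffaafppp, affkapfa, affpaa, afkpakfp, afpafkap, akfpkkpf, akk, apfff): 63 nodes
  'f'-branch (fpfaaakf, fpkkafffapp, fppafkpkk): 24 nodes
  'k'-branch (kappppkp, kff, kp, kpffaafpf, kpkpa, kppkpkfkka): 29 nodes
Sum: 116

116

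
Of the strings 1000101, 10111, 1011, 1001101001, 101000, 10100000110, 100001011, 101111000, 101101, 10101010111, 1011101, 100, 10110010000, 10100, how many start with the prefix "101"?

Filter for entries beginning with "101":
Words under "101": 10100, 101000, 10100000110, 10101010111, 1011, 10110010000, 101101, 10111, 1011101, 101111000
Count: 10

10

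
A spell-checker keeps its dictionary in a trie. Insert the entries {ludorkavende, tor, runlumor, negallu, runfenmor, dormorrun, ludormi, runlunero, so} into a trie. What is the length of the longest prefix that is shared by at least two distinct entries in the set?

5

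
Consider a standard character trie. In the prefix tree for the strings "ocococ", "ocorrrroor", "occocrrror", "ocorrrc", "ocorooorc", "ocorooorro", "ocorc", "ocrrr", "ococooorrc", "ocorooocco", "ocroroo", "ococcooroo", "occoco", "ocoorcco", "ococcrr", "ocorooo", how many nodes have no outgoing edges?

Leaves are exactly the stored words that no other stored word extends.
Those words: "occoco", "occocrrror", "ococcooroo", "ococcrr", "ocococ", "ococooorrc", "ocoorcco", "ocorc", "ocorooocco", "ocorooorc", "ocorooorro", "ocorrrc", "ocorrrroor", "ocroroo", "ocrrr"
Leaf count: 15

15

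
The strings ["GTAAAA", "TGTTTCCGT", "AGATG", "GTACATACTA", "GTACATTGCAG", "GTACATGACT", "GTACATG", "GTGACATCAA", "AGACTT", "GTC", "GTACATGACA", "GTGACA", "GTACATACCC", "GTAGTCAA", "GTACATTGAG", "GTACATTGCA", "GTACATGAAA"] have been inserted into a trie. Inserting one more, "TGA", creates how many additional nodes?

1

"TG" is already a path in the trie; the remaining "A" must be added.
New nodes needed: |"TGA"| − 2 = 3 − 2 = 1.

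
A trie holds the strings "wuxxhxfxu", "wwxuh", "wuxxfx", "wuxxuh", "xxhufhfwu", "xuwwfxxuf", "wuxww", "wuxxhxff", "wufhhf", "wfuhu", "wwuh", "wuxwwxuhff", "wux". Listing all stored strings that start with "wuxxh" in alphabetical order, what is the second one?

DFS of the "wuxxh" subtree visits, in order: "wuxxhxff", "wuxxhxfxu"
Position 2: wuxxhxfxu

wuxxhxfxu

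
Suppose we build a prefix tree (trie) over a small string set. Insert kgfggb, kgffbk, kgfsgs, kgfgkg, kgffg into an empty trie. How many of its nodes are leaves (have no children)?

5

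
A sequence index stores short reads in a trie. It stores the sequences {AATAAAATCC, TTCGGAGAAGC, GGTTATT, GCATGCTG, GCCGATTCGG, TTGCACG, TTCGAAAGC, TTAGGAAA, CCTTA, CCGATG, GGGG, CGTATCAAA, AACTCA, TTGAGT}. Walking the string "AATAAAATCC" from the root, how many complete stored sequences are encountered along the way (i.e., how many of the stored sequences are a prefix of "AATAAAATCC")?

Check each prefix of "AATAAAATCC" against the stored set — each match is an end-marker on the path.
Prefixes of the query that are stored words: "AATAAAATCC"
Count: 1

1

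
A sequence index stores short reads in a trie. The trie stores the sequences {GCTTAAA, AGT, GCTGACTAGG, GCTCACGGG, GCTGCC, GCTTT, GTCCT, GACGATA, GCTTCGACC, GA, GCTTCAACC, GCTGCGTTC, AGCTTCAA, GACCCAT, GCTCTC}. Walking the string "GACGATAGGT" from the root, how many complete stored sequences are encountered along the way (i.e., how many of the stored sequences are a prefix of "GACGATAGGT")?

Walk "GACGATAGGT" from the root; an end-of-word marker is hit whenever a stored word is a prefix of "GACGATAGGT".
Prefixes of the query that are stored words: "GA", "GACGATA"
Count: 2

2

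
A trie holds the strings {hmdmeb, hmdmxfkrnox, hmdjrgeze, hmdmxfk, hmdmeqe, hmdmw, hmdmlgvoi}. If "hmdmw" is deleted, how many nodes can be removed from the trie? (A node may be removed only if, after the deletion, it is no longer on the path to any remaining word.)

Walk "hmdmw" from the leaf back toward the root, removing each node that no remaining word uses.
The suffix "w" (1 node) is used only by "hmdmw"; the node for "hmdm" still has the child "e", so pruning stops there.
Nodes removed: 1

1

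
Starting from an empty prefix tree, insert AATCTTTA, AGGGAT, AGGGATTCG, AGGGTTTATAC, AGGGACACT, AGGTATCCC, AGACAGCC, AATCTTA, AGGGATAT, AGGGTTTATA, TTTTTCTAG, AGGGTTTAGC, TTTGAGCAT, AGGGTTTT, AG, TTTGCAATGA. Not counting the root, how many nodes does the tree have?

66

Trace insertions, counting only characters that open a new branch:
  "AATCTTTA" → 8 new (A, A, T, C, T, T, T, A)
  "AGGGAT" → prefix "A" already present; 5 new (G, G, G, A, T)
  "AGGGATTCG" → prefix "AGGGAT" already present; 3 new (T, C, G)
  "AGGGTTTATAC" → prefix "AGGG" already present; 7 new (T, T, T, A, T, A, C)
  "AGGGACACT" → prefix "AGGGA" already present; 4 new (C, A, C, T)
  "AGGTATCCC" → prefix "AGG" already present; 6 new (T, A, T, C, C, C)
  "AGACAGCC" → prefix "AG" already present; 6 new (A, C, A, G, C, C)
  "AATCTTA" → prefix "AATCTT" already present; 1 new (A)
  "AGGGATAT" → prefix "AGGGAT" already present; 2 new (A, T)
  "AGGGTTTATA" → prefix "AGGGTTTATA" already present; 0 new (none)
  "TTTTTCTAG" → 9 new (T, T, T, T, T, C, T, A, G)
  "AGGGTTTAGC" → prefix "AGGGTTTA" already present; 2 new (G, C)
  "TTTGAGCAT" → prefix "TTT" already present; 6 new (G, A, G, C, A, T)
  "AGGGTTTT" → prefix "AGGGTTT" already present; 1 new (T)
  "AG" → prefix "AG" already present; 0 new (none)
  "TTTGCAATGA" → prefix "TTTG" already present; 6 new (C, A, A, T, G, A)
Total nodes = 8 + 5 + 3 + 7 + 4 + 6 + 6 + 1 + 2 + 0 + 9 + 2 + 6 + 1 + 0 + 6 = 66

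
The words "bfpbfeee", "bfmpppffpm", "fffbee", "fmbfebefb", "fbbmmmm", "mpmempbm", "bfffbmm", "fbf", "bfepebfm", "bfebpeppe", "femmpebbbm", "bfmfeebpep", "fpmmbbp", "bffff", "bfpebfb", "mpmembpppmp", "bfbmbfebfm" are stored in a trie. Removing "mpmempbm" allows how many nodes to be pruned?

3

Walk "mpmempbm" from the leaf back toward the root, removing each node that no remaining word uses.
The suffix "pbm" (3 nodes) is used only by "mpmempbm"; the node for "mpmem" still has the child "b", so pruning stops there.
Nodes removed: 3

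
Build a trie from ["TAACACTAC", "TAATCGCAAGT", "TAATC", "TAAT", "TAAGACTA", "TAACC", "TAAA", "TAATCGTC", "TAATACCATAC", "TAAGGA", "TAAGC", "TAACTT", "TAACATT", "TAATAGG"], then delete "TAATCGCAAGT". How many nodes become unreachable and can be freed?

5

Walk "TAATCGCAAGT" from the leaf back toward the root, removing each node that no remaining word uses.
The suffix "CAAGT" (5 nodes) is used only by "TAATCGCAAGT"; the node for "TAATCG" still has the child "T", so pruning stops there.
Nodes removed: 5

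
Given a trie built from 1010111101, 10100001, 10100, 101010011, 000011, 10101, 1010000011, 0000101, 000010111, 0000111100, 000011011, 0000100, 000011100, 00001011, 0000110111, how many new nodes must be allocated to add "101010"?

Every character of "101010" already lies on an existing path (it is a prefix of some stored word).
No new nodes are needed: 0.

0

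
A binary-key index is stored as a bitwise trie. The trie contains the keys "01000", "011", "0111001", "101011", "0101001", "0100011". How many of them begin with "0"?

Walk to "0"; the words in its subtree are exactly those with that prefix.
Words under "0": 01000, 0100011, 0101001, 011, 0111001
Count: 5

5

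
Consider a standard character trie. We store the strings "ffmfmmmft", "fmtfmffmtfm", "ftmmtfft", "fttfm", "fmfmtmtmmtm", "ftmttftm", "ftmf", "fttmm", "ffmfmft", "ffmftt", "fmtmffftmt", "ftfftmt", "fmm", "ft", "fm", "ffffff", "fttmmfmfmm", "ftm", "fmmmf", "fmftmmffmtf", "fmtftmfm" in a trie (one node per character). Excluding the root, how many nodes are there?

Insert word by word; a character creates a node only if that edge doesn't already exist:
  "ffmfmmmft" → 9 new (f, f, m, f, m, m, m, f, t)
  "fmtfmffmtfm" → prefix "f" already present; 10 new (m, t, f, m, f, f, m, t, f, m)
  "ftmmtfft" → prefix "f" already present; 7 new (t, m, m, t, f, f, t)
  "fttfm" → prefix "ft" already present; 3 new (t, f, m)
  "fmfmtmtmmtm" → prefix "fm" already present; 9 new (f, m, t, m, t, m, m, t, m)
  "ftmttftm" → prefix "ftm" already present; 5 new (t, t, f, t, m)
  "ftmf" → prefix "ftm" already present; 1 new (f)
  "fttmm" → prefix "ftt" already present; 2 new (m, m)
  "ffmfmft" → prefix "ffmfm" already present; 2 new (f, t)
  "ffmftt" → prefix "ffmf" already present; 2 new (t, t)
  "fmtmffftmt" → prefix "fmt" already present; 7 new (m, f, f, f, t, m, t)
  "ftfftmt" → prefix "ft" already present; 5 new (f, f, t, m, t)
  "fmm" → prefix "fm" already present; 1 new (m)
  "ft" → prefix "ft" already present; 0 new (none)
  "fm" → prefix "fm" already present; 0 new (none)
  "ffffff" → prefix "ff" already present; 4 new (f, f, f, f)
  "fttmmfmfmm" → prefix "fttmm" already present; 5 new (f, m, f, m, m)
  "ftm" → prefix "ftm" already present; 0 new (none)
  "fmmmf" → prefix "fmm" already present; 2 new (m, f)
  "fmftmmffmtf" → prefix "fmf" already present; 8 new (t, m, m, f, f, m, t, f)
  "fmtftmfm" → prefix "fmtf" already present; 4 new (t, m, f, m)
Total nodes = 9 + 10 + 7 + 3 + 9 + 5 + 1 + 2 + 2 + 2 + 7 + 5 + 1 + 0 + 0 + 4 + 5 + 0 + 2 + 8 + 4 = 86

86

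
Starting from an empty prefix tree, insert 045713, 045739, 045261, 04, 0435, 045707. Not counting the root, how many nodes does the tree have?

15

Trie structure (* marks end of a word):
(root)
└─ 0
   └─ 4 *
      ├─ 3
      │  └─ 5 *
      └─ 5
         ├─ 2
         │  └─ 6
         │     └─ 1 *
         └─ 7
            ├─ 0
            │  └─ 7 *
            ├─ 1
            │  └─ 3 *
            └─ 3
               └─ 9 *
Counting every labelled node above: 15.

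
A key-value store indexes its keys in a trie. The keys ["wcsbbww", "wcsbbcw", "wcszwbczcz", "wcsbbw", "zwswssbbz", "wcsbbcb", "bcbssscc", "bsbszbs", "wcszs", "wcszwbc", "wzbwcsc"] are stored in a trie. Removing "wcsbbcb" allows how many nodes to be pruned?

1

After clearing the end-marker at "wcsbbcb", prune upward until reaching a node still needed by another word.
The suffix "b" (1 node) is used only by "wcsbbcb"; the node for "wcsbbc" still has the child "w", so pruning stops there.
Nodes removed: 1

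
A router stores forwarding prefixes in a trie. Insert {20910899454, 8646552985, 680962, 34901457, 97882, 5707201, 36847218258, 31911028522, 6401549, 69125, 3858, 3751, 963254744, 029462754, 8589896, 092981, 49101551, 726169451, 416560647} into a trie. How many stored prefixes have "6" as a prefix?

3

Filter for entries beginning with "6":
Matches: "6401549", "680962", "69125"
Count: 3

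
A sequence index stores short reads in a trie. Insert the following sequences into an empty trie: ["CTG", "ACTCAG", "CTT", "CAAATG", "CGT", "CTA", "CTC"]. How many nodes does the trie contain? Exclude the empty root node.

19

Count nodes per top-level branch (shared prefixes stored once):
  'A'-branch (ACTCAG): 6 nodes
  'C'-branch (CAAATG, CGT, CTA, CTC, CTG, CTT): 13 nodes
Sum: 19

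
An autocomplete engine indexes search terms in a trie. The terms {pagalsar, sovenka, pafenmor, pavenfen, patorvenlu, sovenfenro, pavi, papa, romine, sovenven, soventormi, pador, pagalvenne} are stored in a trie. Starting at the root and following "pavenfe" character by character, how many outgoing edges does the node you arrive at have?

Follow the path "pavenfe" to its node, then look at its outgoing edges.
Distinct next characters after "pavenfe": n.
That node has 1 child edge.

1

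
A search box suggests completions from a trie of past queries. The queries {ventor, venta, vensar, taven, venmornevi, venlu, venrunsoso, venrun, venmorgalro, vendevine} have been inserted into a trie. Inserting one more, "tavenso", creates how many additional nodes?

"taven" is already a path in the trie; the remaining "so" must be added.
Each of the 2 remaining characters creates one node.

2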